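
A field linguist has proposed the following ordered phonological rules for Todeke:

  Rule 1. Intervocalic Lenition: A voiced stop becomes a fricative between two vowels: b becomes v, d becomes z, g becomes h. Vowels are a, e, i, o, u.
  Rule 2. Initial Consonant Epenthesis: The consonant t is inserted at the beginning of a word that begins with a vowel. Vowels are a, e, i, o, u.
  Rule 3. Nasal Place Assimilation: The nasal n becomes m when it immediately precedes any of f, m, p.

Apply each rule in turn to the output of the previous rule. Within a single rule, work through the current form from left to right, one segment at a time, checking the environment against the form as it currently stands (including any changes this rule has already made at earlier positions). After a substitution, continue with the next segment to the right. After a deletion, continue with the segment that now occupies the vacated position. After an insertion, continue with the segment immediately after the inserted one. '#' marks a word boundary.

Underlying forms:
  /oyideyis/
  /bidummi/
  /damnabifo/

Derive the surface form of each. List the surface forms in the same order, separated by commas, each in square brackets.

[toyizeyis], [bizummi], [damnavifo]

/oyideyis/:
  Rule 1 Intervocalic Lenition: [oyideyis] → [oyizeyis]
  Rule 2 Initial Consonant Epenthesis: [oyizeyis] → [toyizeyis]
  Rule 3 Nasal Place Assimilation: no change — [toyizeyis]
/bidummi/:
  Rule 1 Intervocalic Lenition: [bidummi] → [bizummi]
  Rule 2 Initial Consonant Epenthesis: no change — [bizummi]
  Rule 3 Nasal Place Assimilation: no change — [bizummi]
/damnabifo/:
  Rule 1 Intervocalic Lenition: [damnabifo] → [damnavifo]
  Rule 2 Initial Consonant Epenthesis: no change — [damnavifo]
  Rule 3 Nasal Place Assimilation: no change — [damnavifo]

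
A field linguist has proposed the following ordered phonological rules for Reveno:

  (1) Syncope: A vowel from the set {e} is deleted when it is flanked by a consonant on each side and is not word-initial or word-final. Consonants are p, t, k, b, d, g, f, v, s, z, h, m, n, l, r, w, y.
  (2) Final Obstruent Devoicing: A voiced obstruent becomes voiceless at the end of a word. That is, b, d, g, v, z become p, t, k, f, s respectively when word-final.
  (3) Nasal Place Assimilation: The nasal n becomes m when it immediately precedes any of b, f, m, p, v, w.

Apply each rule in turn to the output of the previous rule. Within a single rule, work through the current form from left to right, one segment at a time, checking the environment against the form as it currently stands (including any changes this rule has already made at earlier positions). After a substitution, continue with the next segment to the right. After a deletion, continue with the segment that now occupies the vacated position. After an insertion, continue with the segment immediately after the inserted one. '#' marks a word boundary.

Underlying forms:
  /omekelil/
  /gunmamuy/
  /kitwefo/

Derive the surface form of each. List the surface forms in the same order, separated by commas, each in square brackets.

/omekelil/:
  (1) Syncope: [omekelil] → [omklil]
  (2) Final Obstruent Devoicing: no change — [omklil]
  (3) Nasal Place Assimilation: no change — [omklil]
/gunmamuy/:
  (1) Syncope: no change — [gunmamuy]
  (2) Final Obstruent Devoicing: no change — [gunmamuy]
  (3) Nasal Place Assimilation: [gunmamuy] → [gummamuy]
/kitwefo/:
  (1) Syncope: [kitwefo] → [kitwfo]
  (2) Final Obstruent Devoicing: no change — [kitwfo]
  (3) Nasal Place Assimilation: no change — [kitwfo]

[omklil], [gummamuy], [kitwfo]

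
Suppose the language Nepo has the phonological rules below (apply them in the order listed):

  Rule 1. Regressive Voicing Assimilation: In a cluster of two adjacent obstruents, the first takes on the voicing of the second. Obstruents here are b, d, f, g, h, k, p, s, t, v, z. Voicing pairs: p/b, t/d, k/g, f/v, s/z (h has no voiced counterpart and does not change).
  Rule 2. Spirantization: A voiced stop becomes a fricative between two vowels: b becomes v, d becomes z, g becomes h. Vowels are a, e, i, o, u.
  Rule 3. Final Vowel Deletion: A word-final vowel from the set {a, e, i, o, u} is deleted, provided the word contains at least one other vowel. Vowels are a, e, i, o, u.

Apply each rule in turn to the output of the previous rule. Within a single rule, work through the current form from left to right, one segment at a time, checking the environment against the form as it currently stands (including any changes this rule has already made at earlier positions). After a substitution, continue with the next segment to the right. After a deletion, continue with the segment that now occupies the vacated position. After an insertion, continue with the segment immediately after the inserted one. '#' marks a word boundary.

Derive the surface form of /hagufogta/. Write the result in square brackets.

Rule 1 Regressive Voicing Assimilation: [hagufogta] → [hagufokta]
Rule 2 Spirantization: [hagufokta] → [hahufokta]
Rule 3 Final Vowel Deletion: [hahufokta] → [hahufokt]

[hahufokt]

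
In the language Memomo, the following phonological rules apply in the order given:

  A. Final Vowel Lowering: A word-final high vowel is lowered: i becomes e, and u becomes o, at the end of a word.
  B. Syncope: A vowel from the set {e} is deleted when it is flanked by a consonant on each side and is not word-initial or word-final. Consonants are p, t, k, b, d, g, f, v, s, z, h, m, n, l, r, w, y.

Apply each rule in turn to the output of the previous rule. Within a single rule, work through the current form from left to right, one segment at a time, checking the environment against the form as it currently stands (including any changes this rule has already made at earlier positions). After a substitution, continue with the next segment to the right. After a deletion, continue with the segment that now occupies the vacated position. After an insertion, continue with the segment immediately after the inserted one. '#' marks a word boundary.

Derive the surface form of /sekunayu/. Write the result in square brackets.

[skunayo]

A Final Vowel Lowering: [sekunayu] → [sekunayo]
B Syncope: [sekunayo] → [skunayo]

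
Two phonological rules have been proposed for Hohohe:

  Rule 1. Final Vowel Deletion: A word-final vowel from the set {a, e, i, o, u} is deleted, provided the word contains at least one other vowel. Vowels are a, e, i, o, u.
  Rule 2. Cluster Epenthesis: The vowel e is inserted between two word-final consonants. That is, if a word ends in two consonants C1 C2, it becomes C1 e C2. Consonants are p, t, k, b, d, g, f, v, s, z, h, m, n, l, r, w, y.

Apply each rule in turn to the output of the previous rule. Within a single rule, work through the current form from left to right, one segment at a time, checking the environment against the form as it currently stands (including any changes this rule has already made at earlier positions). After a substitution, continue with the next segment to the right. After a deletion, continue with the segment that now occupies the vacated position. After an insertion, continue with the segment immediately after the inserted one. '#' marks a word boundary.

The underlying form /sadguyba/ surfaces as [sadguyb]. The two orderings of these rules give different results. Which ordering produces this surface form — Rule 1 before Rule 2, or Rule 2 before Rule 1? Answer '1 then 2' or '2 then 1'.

Order 1 then 2:
  1 Final Vowel Deletion: [sadguyba] → [sadguyb]
  2 Cluster Epenthesis: [sadguyb] → [sadguyeb]
  result: [sadguyeb]
Order 2 then 1:
  2 Cluster Epenthesis: no change — [sadguyba]
  1 Final Vowel Deletion: [sadguyba] → [sadguyb]
  result: [sadguyb]

2 then 1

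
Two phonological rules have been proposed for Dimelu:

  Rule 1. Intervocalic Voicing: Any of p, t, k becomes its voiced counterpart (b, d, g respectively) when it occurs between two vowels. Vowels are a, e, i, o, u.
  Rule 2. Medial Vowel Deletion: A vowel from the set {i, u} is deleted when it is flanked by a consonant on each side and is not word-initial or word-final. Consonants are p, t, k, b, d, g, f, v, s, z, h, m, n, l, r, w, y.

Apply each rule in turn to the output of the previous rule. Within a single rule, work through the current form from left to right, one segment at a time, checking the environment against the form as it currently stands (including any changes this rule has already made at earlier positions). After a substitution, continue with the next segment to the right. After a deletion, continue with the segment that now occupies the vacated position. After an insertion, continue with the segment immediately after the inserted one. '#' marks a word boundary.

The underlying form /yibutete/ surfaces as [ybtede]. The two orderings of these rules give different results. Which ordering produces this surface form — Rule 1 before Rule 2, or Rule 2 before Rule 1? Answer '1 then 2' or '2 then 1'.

2 then 1

Order 1 then 2:
  1 Intervocalic Voicing: [yibutete] → [yibudede]
  2 Medial Vowel Deletion: [yibudede] → [ybdede]
  result: [ybdede]
Order 2 then 1:
  2 Medial Vowel Deletion: [yibutete] → [ybtete]
  1 Intervocalic Voicing: [ybtete] → [ybtede]
  result: [ybtede]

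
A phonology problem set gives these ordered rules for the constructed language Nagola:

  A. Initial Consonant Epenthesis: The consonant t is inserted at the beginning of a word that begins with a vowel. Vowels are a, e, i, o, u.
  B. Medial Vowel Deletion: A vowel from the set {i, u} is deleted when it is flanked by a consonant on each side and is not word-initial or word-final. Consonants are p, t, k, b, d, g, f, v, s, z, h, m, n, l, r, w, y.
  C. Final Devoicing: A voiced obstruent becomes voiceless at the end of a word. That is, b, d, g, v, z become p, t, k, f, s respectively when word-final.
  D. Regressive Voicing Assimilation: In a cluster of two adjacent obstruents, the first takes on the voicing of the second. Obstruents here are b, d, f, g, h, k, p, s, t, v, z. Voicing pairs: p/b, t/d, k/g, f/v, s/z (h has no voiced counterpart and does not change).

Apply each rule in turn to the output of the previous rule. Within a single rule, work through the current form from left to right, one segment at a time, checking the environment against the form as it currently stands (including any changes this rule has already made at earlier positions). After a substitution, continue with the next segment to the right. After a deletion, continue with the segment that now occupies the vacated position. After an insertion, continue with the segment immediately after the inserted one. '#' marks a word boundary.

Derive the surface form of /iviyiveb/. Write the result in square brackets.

[dvyvep]

A Initial Consonant Epenthesis: [iviyiveb] → [tiviyiveb]
B Medial Vowel Deletion: [tiviyiveb] → [tvyveb]
C Final Devoicing: [tvyveb] → [tvyvep]
D Regressive Voicing Assimilation: [tvyvep] → [dvyvep]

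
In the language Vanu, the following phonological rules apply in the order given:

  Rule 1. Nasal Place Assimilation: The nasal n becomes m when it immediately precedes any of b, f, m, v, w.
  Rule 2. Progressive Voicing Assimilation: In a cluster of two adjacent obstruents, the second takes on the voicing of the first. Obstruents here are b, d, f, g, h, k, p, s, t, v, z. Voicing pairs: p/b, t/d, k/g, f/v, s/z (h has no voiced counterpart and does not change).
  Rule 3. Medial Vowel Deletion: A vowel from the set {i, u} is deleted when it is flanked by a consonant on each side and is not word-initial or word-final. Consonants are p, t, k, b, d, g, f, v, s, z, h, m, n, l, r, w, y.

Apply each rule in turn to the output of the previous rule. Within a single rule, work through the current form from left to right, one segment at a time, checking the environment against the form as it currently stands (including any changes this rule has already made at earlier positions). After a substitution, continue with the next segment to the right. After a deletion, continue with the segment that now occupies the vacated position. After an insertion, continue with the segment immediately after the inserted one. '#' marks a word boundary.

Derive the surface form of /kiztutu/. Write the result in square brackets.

[kzdtu]

Rule 1 Nasal Place Assimilation: no change — [kiztutu]
Rule 2 Progressive Voicing Assimilation: [kiztutu] → [kizdutu]
Rule 3 Medial Vowel Deletion: [kizdutu] → [kzdtu]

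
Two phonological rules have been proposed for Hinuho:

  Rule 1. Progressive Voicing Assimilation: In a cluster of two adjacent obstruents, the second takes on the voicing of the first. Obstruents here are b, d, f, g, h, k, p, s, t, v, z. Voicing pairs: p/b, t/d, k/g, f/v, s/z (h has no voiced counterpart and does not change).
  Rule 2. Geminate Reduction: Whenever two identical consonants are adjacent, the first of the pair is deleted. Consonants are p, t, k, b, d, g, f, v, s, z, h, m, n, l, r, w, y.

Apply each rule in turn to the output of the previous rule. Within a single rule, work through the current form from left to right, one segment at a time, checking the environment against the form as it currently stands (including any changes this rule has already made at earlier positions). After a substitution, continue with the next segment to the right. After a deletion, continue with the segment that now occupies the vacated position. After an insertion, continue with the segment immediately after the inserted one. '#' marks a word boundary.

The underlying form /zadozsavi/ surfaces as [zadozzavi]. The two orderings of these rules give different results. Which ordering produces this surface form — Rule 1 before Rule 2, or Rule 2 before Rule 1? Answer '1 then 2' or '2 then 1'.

2 then 1

Order 1 then 2:
  1 Progressive Voicing Assimilation: [zadozsavi] → [zadozzavi]
  2 Geminate Reduction: [zadozzavi] → [zadozavi]
  result: [zadozavi]
Order 2 then 1:
  2 Geminate Reduction: no change — [zadozsavi]
  1 Progressive Voicing Assimilation: [zadozsavi] → [zadozzavi]
  result: [zadozzavi]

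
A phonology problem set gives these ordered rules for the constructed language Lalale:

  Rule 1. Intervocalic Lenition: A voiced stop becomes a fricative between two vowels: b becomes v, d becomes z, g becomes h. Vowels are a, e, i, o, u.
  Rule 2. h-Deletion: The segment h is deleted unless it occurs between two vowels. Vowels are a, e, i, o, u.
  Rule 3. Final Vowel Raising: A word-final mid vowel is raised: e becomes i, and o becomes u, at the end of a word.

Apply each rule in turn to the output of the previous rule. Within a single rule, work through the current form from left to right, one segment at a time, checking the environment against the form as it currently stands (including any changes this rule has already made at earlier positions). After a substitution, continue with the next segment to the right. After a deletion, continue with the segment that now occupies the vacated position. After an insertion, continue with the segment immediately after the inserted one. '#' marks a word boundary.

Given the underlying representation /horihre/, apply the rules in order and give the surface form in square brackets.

Rule 1 Intervocalic Lenition: no change — [horihre]
Rule 2 h-Deletion: [horihre] → [orire]
Rule 3 Final Vowel Raising: [orire] → [oriri]

[oriri]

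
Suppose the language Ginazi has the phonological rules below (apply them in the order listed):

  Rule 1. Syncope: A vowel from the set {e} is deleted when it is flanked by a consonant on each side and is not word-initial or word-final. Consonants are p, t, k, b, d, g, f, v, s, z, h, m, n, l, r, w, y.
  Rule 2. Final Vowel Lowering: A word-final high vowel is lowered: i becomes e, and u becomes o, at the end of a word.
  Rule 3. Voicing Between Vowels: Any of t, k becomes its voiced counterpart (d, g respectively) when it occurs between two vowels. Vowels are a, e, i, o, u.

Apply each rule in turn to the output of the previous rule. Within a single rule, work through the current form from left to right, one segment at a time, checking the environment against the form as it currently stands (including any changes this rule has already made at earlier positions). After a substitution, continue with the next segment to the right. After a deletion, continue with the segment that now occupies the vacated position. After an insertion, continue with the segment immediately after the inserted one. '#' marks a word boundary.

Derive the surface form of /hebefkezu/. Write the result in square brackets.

Rule 1 Syncope: [hebefkezu] → [hbfkzu]
Rule 2 Final Vowel Lowering: [hbfkzu] → [hbfkzo]
Rule 3 Voicing Between Vowels: no change — [hbfkzo]

[hbfkzo]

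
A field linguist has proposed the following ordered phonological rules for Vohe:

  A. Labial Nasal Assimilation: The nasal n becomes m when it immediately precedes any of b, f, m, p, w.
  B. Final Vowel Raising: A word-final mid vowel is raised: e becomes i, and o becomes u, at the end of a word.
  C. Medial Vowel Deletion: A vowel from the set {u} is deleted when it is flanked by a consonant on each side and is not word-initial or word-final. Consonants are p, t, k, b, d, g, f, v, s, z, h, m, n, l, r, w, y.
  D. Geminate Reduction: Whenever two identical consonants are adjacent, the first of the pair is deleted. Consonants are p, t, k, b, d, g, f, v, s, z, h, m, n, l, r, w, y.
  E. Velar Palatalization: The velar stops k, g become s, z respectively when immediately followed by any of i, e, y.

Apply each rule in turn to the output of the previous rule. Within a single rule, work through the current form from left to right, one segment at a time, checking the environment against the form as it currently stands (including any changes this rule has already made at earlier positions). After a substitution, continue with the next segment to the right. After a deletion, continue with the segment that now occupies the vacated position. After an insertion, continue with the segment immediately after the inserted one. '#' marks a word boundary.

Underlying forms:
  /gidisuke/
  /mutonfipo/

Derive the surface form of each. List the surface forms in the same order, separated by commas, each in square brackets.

/gidisuke/:
  A Labial Nasal Assimilation: no change — [gidisuke]
  B Final Vowel Raising: [gidisuke] → [gidisuki]
  C Medial Vowel Deletion: [gidisuki] → [gidiski]
  D Geminate Reduction: no change — [gidiski]
  E Velar Palatalization: [gidiski] → [zidissi]
/mutonfipo/:
  A Labial Nasal Assimilation: [mutonfipo] → [mutomfipo]
  B Final Vowel Raising: [mutomfipo] → [mutomfipu]
  C Medial Vowel Deletion: [mutomfipu] → [mtomfipu]
  D Geminate Reduction: no change — [mtomfipu]
  E Velar Palatalization: no change — [mtomfipu]

[zidissi], [mtomfipu]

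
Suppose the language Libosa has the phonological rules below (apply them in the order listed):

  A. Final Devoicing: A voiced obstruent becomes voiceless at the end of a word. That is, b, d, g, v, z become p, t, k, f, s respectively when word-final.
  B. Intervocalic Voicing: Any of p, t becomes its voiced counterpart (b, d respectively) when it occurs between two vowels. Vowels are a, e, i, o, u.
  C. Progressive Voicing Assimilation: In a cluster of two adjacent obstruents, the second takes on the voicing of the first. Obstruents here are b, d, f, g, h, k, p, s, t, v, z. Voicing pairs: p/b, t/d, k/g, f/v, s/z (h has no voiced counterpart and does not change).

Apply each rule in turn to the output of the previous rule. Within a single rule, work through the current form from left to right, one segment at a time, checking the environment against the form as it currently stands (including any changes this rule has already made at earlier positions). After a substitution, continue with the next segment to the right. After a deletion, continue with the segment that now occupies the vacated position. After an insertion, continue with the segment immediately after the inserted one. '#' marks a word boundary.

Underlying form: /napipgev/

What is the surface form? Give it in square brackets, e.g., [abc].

[nabipkef]

A Final Devoicing: [napipgev] → [napipgef]
B Intervocalic Voicing: [napipgef] → [nabipgef]
C Progressive Voicing Assimilation: [nabipgef] → [nabipkef]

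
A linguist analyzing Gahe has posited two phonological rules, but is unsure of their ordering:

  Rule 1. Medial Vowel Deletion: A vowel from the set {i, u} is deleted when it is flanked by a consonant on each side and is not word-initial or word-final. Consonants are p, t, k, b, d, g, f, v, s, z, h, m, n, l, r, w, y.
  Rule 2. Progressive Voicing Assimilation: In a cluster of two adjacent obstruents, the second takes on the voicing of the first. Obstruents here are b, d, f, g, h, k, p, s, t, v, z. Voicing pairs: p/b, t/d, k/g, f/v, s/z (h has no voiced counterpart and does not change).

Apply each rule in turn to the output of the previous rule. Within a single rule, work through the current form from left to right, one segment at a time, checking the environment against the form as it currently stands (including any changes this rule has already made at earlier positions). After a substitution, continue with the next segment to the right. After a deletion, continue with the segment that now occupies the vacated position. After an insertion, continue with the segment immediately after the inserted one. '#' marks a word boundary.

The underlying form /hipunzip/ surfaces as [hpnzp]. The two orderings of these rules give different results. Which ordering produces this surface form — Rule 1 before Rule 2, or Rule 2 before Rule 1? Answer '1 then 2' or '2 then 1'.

2 then 1

Order 1 then 2:
  1 Medial Vowel Deletion: [hipunzip] → [hpnzp]
  2 Progressive Voicing Assimilation: [hpnzp] → [hpnzb]
  result: [hpnzb]
Order 2 then 1:
  2 Progressive Voicing Assimilation: no change — [hipunzip]
  1 Medial Vowel Deletion: [hipunzip] → [hpnzp]
  result: [hpnzp]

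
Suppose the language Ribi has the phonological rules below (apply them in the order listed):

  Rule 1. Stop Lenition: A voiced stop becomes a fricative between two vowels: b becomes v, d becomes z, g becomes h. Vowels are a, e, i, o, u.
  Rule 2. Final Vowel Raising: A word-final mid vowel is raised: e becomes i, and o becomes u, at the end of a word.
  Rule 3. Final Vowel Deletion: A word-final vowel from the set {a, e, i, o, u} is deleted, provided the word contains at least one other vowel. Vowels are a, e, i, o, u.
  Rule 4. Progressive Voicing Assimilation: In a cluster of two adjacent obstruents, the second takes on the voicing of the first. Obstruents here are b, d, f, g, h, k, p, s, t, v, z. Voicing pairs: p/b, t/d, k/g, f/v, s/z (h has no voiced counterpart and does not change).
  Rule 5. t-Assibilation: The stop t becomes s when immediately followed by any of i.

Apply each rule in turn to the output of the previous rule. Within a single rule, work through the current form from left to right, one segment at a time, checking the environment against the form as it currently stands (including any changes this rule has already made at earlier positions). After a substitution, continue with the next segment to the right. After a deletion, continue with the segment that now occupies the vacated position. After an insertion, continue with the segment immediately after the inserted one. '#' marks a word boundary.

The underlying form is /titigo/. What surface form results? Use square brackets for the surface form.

Rule 1 Stop Lenition: [titigo] → [titiho]
Rule 2 Final Vowel Raising: [titiho] → [titihu]
Rule 3 Final Vowel Deletion: [titihu] → [titih]
Rule 4 Progressive Voicing Assimilation: no change — [titih]
Rule 5 t-Assibilation: [titih] → [sisih]

[sisih]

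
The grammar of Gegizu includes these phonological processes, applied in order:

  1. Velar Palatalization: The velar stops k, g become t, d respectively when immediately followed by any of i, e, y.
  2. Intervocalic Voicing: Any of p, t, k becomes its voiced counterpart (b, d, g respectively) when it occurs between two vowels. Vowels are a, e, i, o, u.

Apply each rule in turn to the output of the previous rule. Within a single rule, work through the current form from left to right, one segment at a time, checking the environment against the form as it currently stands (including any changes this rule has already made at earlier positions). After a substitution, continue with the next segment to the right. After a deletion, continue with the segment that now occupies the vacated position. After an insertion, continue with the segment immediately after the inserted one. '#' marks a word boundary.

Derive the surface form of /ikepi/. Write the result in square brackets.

1 Velar Palatalization: [ikepi] → [itepi]
2 Intervocalic Voicing: [itepi] → [idebi]

[idebi]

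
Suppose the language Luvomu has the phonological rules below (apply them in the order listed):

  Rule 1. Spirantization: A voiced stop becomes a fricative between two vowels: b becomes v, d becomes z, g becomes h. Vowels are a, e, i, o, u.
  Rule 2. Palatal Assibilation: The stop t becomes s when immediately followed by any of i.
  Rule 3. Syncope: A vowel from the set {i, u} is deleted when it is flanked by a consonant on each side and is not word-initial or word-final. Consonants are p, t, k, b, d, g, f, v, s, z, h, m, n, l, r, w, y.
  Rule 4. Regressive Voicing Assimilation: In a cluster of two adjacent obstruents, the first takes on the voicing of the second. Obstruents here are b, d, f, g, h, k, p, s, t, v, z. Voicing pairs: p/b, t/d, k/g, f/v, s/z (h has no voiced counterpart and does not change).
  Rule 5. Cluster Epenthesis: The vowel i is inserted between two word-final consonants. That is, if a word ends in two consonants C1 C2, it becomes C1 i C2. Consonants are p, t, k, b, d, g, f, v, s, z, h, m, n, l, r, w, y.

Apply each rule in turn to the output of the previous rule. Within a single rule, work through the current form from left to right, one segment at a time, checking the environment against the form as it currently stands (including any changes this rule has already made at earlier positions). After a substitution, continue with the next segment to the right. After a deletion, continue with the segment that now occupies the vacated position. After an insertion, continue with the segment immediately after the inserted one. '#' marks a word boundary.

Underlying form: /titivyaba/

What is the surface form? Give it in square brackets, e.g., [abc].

[szvyava]

Rule 1 Spirantization: [titivyaba] → [titivyava]
Rule 2 Palatal Assibilation: [titivyava] → [sisivyava]
Rule 3 Syncope: [sisivyava] → [ssvyava]
Rule 4 Regressive Voicing Assimilation: [ssvyava] → [szvyava]
Rule 5 Cluster Epenthesis: no change — [szvyava]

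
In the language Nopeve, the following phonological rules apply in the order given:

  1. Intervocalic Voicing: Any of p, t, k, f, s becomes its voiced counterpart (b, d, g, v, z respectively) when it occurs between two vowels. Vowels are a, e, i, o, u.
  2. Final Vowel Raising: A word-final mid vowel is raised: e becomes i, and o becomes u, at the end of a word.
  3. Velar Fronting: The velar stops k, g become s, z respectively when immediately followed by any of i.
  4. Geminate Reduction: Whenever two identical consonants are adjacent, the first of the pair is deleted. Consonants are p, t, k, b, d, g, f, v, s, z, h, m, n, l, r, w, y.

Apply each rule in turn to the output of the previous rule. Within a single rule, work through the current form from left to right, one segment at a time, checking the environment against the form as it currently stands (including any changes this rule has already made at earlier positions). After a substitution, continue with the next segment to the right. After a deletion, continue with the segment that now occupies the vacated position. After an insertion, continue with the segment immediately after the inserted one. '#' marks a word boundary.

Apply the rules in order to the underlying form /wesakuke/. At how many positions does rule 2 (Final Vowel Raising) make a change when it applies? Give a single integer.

1

1 Intervocalic Voicing: [wesakuke] → [wezaguge]
2 Final Vowel Raising: [wezaguge] → [wezagugi]
3 Velar Fronting: [wezagugi] → [wezaguzi]
4 Geminate Reduction: no change — [wezaguzi]
Rule 2 changed 1 position(s).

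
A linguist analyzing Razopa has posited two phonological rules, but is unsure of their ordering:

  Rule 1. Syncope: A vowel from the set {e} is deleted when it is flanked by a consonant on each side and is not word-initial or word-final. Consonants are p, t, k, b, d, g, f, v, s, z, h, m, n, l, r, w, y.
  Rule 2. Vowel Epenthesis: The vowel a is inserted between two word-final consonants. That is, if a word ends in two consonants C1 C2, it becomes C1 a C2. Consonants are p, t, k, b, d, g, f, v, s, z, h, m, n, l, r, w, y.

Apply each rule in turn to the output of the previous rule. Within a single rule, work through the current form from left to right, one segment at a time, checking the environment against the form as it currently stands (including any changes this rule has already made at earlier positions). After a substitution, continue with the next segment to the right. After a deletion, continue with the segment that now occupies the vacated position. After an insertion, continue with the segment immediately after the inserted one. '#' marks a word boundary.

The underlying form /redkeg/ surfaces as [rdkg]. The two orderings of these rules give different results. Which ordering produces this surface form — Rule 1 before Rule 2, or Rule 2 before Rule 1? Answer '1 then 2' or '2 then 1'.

2 then 1

Order 1 then 2:
  1 Syncope: [redkeg] → [rdkg]
  2 Vowel Epenthesis: [rdkg] → [rdkag]
  result: [rdkag]
Order 2 then 1:
  2 Vowel Epenthesis: no change — [redkeg]
  1 Syncope: [redkeg] → [rdkg]
  result: [rdkg]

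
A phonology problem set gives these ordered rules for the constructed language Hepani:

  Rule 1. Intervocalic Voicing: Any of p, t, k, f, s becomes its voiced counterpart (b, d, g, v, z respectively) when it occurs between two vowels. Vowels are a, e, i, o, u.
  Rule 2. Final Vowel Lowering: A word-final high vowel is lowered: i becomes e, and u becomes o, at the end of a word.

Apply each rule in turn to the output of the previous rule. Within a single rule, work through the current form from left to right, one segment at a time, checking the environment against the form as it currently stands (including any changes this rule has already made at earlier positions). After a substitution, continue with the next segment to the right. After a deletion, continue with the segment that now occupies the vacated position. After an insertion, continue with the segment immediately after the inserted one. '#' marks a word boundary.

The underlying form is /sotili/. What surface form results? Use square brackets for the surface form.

[sodile]

Rule 1 Intervocalic Voicing: [sotili] → [sodili]
Rule 2 Final Vowel Lowering: [sodili] → [sodile]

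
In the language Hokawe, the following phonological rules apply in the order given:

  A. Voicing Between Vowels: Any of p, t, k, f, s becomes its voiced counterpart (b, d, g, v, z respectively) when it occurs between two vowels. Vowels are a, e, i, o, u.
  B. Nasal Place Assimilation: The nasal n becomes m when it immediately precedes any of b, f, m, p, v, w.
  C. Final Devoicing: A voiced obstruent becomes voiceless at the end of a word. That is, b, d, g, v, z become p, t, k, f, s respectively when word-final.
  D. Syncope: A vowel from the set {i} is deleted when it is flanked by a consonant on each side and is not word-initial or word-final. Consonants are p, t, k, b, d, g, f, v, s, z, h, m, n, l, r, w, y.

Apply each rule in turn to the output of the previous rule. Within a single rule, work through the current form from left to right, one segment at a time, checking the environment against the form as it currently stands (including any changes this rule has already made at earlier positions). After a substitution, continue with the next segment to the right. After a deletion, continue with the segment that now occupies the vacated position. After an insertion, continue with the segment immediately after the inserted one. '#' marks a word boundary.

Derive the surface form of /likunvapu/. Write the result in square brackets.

[lgumvabu]

A Voicing Between Vowels: [likunvapu] → [ligunvabu]
B Nasal Place Assimilation: [ligunvabu] → [ligumvabu]
C Final Devoicing: no change — [ligumvabu]
D Syncope: [ligumvabu] → [lgumvabu]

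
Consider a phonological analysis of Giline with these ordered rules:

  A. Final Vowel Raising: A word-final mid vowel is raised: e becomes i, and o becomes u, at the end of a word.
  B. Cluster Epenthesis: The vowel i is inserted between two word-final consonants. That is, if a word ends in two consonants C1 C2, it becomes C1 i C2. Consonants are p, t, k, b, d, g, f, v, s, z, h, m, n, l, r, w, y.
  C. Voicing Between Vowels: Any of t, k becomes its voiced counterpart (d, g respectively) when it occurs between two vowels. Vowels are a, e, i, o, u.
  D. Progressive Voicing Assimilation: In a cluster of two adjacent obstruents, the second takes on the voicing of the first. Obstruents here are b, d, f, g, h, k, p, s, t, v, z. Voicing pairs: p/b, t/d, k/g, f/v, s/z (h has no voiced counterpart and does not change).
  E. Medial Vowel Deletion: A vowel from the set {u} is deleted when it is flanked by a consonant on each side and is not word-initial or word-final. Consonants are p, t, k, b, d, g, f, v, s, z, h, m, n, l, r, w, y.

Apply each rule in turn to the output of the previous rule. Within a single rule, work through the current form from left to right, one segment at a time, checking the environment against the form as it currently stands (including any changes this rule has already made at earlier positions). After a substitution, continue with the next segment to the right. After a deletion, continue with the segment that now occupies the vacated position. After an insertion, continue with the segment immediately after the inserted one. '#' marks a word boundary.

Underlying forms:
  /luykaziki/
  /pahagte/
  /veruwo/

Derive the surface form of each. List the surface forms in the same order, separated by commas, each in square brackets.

/luykaziki/:
  A Final Vowel Raising: no change — [luykaziki]
  B Cluster Epenthesis: no change — [luykaziki]
  C Voicing Between Vowels: [luykaziki] → [luykazigi]
  D Progressive Voicing Assimilation: no change — [luykazigi]
  E Medial Vowel Deletion: [luykazigi] → [lykazigi]
/pahagte/:
  A Final Vowel Raising: [pahagte] → [pahagti]
  B Cluster Epenthesis: no change — [pahagti]
  C Voicing Between Vowels: no change — [pahagti]
  D Progressive Voicing Assimilation: [pahagti] → [pahagdi]
  E Medial Vowel Deletion: no change — [pahagdi]
/veruwo/:
  A Final Vowel Raising: [veruwo] → [veruwu]
  B Cluster Epenthesis: no change — [veruwu]
  C Voicing Between Vowels: no change — [veruwu]
  D Progressive Voicing Assimilation: no change — [veruwu]
  E Medial Vowel Deletion: [veruwu] → [verwu]

[lykazigi], [pahagdi], [verwu]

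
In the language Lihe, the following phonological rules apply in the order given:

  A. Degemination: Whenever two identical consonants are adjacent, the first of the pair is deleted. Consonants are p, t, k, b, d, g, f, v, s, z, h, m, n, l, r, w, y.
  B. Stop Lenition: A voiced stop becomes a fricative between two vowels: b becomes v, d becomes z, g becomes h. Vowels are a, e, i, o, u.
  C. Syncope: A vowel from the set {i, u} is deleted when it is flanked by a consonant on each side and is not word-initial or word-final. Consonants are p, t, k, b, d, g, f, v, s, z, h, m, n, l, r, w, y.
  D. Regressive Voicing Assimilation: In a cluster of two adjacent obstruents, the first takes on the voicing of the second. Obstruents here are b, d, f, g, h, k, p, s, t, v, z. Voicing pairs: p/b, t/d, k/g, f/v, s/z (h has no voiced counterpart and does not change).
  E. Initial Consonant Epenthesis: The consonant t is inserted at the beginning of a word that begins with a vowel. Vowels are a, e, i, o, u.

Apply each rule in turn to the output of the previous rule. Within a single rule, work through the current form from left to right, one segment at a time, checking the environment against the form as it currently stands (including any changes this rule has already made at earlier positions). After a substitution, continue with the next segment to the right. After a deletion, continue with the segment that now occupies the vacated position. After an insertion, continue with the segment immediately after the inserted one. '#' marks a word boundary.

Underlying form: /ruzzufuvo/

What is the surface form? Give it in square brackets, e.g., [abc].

[rsvvo]

A Degemination: [ruzzufuvo] → [ruzufuvo]
B Stop Lenition: no change — [ruzufuvo]
C Syncope: [ruzufuvo] → [rzfvo]
D Regressive Voicing Assimilation: [rzfvo] → [rsvvo]
E Initial Consonant Epenthesis: no change — [rsvvo]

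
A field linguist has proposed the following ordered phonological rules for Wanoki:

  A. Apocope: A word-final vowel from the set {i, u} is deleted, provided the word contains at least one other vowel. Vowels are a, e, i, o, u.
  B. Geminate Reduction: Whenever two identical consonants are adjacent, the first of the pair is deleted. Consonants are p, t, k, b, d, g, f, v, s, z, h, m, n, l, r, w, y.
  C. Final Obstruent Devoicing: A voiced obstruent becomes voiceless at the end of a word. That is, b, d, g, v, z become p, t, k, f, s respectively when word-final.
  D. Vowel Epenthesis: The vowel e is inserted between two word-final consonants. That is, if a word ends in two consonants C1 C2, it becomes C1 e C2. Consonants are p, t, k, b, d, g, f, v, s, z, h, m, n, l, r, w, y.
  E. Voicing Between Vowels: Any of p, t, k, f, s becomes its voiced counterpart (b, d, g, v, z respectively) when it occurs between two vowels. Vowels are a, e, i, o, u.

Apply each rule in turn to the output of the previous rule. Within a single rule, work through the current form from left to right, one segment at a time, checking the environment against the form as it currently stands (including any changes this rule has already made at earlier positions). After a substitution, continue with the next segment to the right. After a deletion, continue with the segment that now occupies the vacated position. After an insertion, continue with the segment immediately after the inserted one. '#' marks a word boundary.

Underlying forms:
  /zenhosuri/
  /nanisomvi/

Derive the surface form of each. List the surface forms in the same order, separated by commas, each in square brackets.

[zenhozur], [nanizomef]

/zenhosuri/:
  A Apocope: [zenhosuri] → [zenhosur]
  B Geminate Reduction: no change — [zenhosur]
  C Final Obstruent Devoicing: no change — [zenhosur]
  D Vowel Epenthesis: no change — [zenhosur]
  E Voicing Between Vowels: [zenhosur] → [zenhozur]
/nanisomvi/:
  A Apocope: [nanisomvi] → [nanisomv]
  B Geminate Reduction: no change — [nanisomv]
  C Final Obstruent Devoicing: [nanisomv] → [nanisomf]
  D Vowel Epenthesis: [nanisomf] → [nanisomef]
  E Voicing Between Vowels: [nanisomef] → [nanizomef]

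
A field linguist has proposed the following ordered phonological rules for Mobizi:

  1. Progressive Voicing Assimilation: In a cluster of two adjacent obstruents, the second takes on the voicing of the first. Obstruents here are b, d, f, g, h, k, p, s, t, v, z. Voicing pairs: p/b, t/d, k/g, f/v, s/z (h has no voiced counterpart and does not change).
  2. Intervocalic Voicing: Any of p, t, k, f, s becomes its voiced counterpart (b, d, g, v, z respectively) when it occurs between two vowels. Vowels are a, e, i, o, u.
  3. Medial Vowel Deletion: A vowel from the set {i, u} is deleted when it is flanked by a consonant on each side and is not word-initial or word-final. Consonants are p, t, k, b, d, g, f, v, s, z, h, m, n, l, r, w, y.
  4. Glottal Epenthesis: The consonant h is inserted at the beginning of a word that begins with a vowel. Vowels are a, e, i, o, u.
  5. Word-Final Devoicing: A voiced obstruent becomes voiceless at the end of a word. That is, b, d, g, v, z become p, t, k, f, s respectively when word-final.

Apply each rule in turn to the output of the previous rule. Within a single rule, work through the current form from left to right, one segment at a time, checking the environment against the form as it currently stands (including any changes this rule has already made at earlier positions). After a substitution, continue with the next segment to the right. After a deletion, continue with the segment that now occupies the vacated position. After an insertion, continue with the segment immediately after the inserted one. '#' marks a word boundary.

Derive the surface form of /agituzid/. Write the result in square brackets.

[hagdzt]

1 Progressive Voicing Assimilation: no change — [agituzid]
2 Intervocalic Voicing: [agituzid] → [agiduzid]
3 Medial Vowel Deletion: [agiduzid] → [agdzd]
4 Glottal Epenthesis: [agdzd] → [hagdzd]
5 Word-Final Devoicing: [hagdzd] → [hagdzt]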